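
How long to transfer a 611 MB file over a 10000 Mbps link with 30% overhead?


Effective throughput = 10000 * (1 - 30/100) = 7000 Mbps
File size in Mb = 611 * 8 = 4888 Mb
Time = 4888 / 7000
Time = 0.6983 seconds


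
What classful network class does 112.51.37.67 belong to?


First octet: 112
Binary: 01110000
0xxxxxxx -> Class A (1-126)
Class A, default mask 255.0.0.0 (/8)


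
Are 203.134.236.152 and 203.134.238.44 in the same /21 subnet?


Mask: 255.255.248.0
203.134.236.152 AND mask = 203.134.232.0
203.134.238.44 AND mask = 203.134.232.0
Yes, same subnet (203.134.232.0)


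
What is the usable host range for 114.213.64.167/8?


Network: 114.0.0.0
Broadcast: 114.255.255.255
First usable = network + 1
Last usable = broadcast - 1
Range: 114.0.0.1 to 114.255.255.254


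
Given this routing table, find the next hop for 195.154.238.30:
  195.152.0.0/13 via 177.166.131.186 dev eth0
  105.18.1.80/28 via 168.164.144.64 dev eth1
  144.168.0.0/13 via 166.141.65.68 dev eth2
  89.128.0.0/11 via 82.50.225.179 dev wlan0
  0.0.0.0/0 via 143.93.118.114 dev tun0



Longest prefix match for 195.154.238.30:
  /13 195.152.0.0: MATCH
  /28 105.18.1.80: no
  /13 144.168.0.0: no
  /11 89.128.0.0: no
  /0 0.0.0.0: MATCH
Selected: next-hop 177.166.131.186 via eth0 (matched /13)


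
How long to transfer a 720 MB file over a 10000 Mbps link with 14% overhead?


Effective throughput = 10000 * (1 - 14/100) = 8600 Mbps
File size in Mb = 720 * 8 = 5760 Mb
Time = 5760 / 8600
Time = 0.6698 seconds


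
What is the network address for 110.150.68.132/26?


IP:   01101110.10010110.01000100.10000100
Mask: 11111111.11111111.11111111.11000000
AND operation:
Net:  01101110.10010110.01000100.10000000
Network: 110.150.68.128/26


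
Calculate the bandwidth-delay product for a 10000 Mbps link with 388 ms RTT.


BDP = bandwidth * RTT
= 10000 Mbps * 388 ms
= 10000 * 1e6 * 388 / 1000 bits
= 3880000000 bits
= 485000000 bytes
= 473632.8125 KB
BDP = 3880000000 bits (485000000 bytes)


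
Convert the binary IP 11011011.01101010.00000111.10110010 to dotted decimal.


11011011 = 219
01101010 = 106
00000111 = 7
10110010 = 178
IP: 219.106.7.178


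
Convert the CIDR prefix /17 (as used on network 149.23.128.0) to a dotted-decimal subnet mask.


/17 means 17 network bits, 15 host bits
Binary: 11111111111111111000000000000000
Mask: 255.255.128.0


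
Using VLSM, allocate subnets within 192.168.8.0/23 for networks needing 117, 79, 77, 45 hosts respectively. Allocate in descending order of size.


117 hosts -> /25 (126 usable): 192.168.8.0/25
79 hosts -> /25 (126 usable): 192.168.8.128/25
77 hosts -> /25 (126 usable): 192.168.9.0/25
45 hosts -> /26 (62 usable): 192.168.9.128/26
Allocation: 192.168.8.0/25 (117 hosts, 126 usable); 192.168.8.128/25 (79 hosts, 126 usable); 192.168.9.0/25 (77 hosts, 126 usable); 192.168.9.128/26 (45 hosts, 62 usable)


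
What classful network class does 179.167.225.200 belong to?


First octet: 179
Binary: 10110011
10xxxxxx -> Class B (128-191)
Class B, default mask 255.255.0.0 (/16)


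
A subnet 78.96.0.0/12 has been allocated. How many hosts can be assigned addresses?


Host bits = 32 - 12 = 20
Total addresses = 2^20 = 1048576
Usable = total - 2 (network and broadcast)
Usable hosts: 1048574


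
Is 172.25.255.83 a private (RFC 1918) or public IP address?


RFC 1918 private ranges:
  10.0.0.0/8 (10.0.0.0 - 10.255.255.255)
  172.16.0.0/12 (172.16.0.0 - 172.31.255.255)
  192.168.0.0/16 (192.168.0.0 - 192.168.255.255)
Private (in 172.16.0.0/12)


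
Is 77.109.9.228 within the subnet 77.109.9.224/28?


Subnet network: 77.109.9.224
Test IP AND mask: 77.109.9.224
Yes, 77.109.9.228 is in 77.109.9.224/28


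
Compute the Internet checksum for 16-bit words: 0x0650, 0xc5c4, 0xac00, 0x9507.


Sum all words (with carry folding):
+ 0x0650 = 0x0650
+ 0xc5c4 = 0xcc14
+ 0xac00 = 0x7815
+ 0x9507 = 0x0d1d
One's complement: ~0x0d1d
Checksum = 0xf2e2


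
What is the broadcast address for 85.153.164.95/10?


Network: 85.128.0.0/10
Host bits = 22
Set all host bits to 1:
Broadcast: 85.191.255.255


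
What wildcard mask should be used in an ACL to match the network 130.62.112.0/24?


Subnet mask: 255.255.255.0
Wildcard = 255.255.255.255 - subnet mask
255 - 255 = 0
255 - 255 = 0
255 - 255 = 0
255 - 0 = 255
Wildcard: 0.0.0.255


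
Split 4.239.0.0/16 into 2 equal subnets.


New prefix = 16 + 1 = 17
Each subnet has 32768 addresses
  4.239.0.0/17
  4.239.128.0/17
Subnets: 4.239.0.0/17, 4.239.128.0/17


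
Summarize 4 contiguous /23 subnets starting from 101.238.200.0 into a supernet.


Original prefix: /23
Number of subnets: 4 = 2^2
New prefix = 23 - 2 = 21
Supernet: 101.238.200.0/21


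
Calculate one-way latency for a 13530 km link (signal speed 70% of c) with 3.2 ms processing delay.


Speed = 0.7 * 3e5 km/s = 210000 km/s
Propagation delay = 13530 / 210000 = 0.0644 s = 64.4286 ms
Processing delay = 3.2 ms
Total one-way latency = 67.6286 ms


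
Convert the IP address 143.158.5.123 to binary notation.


143 = 10001111
158 = 10011110
5 = 00000101
123 = 01111011
Binary: 10001111.10011110.00000101.01111011


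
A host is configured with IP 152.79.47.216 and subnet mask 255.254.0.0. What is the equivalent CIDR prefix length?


Binary: 11111111.11111110.00000000.00000000
Count leading 1s
Prefix: /15


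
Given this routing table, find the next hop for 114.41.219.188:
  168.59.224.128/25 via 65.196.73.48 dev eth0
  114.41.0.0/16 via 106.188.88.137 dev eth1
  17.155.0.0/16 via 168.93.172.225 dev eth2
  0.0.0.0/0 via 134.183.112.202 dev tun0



Longest prefix match for 114.41.219.188:
  /25 168.59.224.128: no
  /16 114.41.0.0: MATCH
  /16 17.155.0.0: no
  /0 0.0.0.0: MATCH
Selected: next-hop 106.188.88.137 via eth1 (matched /16)


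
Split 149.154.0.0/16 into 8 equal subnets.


New prefix = 16 + 3 = 19
Each subnet has 8192 addresses
  149.154.0.0/19
  149.154.32.0/19
  149.154.64.0/19
  149.154.96.0/19
  149.154.128.0/19
  149.154.160.0/19
  149.154.192.0/19
  149.154.224.0/19
Subnets: 149.154.0.0/19, 149.154.32.0/19, 149.154.64.0/19, 149.154.96.0/19, 149.154.128.0/19, 149.154.160.0/19, 149.154.192.0/19, 149.154.224.0/19


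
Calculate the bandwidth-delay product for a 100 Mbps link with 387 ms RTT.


BDP = bandwidth * RTT
= 100 Mbps * 387 ms
= 100 * 1e6 * 387 / 1000 bits
= 38700000 bits
= 4837500 bytes
= 4724.1211 KB
BDP = 38700000 bits (4837500 bytes)


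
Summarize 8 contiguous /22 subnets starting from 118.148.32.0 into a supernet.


Original prefix: /22
Number of subnets: 8 = 2^3
New prefix = 22 - 3 = 19
Supernet: 118.148.32.0/19


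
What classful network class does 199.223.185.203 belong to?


First octet: 199
Binary: 11000111
110xxxxx -> Class C (192-223)
Class C, default mask 255.255.255.0 (/24)


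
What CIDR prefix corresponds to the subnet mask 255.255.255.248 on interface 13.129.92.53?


Binary: 11111111.11111111.11111111.11111000
Count leading 1s
Prefix: /29


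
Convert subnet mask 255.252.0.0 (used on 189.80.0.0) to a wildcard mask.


Subnet mask: 255.252.0.0
Wildcard = 255.255.255.255 - subnet mask
255 - 255 = 0
255 - 252 = 3
255 - 0 = 255
255 - 0 = 255
Wildcard: 0.3.255.255


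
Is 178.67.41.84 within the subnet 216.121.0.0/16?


Subnet network: 216.121.0.0
Test IP AND mask: 178.67.0.0
No, 178.67.41.84 is not in 216.121.0.0/16


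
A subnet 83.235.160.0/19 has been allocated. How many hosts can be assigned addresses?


Host bits = 32 - 19 = 13
Total addresses = 2^13 = 8192
Usable = total - 2 (network and broadcast)
Usable hosts: 8190


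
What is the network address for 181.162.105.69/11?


IP:   10110101.10100010.01101001.01000101
Mask: 11111111.11100000.00000000.00000000
AND operation:
Net:  10110101.10100000.00000000.00000000
Network: 181.160.0.0/11


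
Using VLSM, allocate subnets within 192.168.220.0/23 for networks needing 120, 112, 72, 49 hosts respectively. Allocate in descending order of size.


120 hosts -> /25 (126 usable): 192.168.220.0/25
112 hosts -> /25 (126 usable): 192.168.220.128/25
72 hosts -> /25 (126 usable): 192.168.221.0/25
49 hosts -> /26 (62 usable): 192.168.221.128/26
Allocation: 192.168.220.0/25 (120 hosts, 126 usable); 192.168.220.128/25 (112 hosts, 126 usable); 192.168.221.0/25 (72 hosts, 126 usable); 192.168.221.128/26 (49 hosts, 62 usable)


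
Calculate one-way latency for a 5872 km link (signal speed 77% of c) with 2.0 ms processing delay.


Speed = 0.77 * 3e5 km/s = 231000 km/s
Propagation delay = 5872 / 231000 = 0.0254 s = 25.4199 ms
Processing delay = 2.0 ms
Total one-way latency = 27.4199 ms


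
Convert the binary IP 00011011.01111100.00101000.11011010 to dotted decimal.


00011011 = 27
01111100 = 124
00101000 = 40
11011010 = 218
IP: 27.124.40.218


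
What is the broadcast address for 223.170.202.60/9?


Network: 223.128.0.0/9
Host bits = 23
Set all host bits to 1:
Broadcast: 223.255.255.255


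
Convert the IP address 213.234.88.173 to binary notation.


213 = 11010101
234 = 11101010
88 = 01011000
173 = 10101101
Binary: 11010101.11101010.01011000.10101101


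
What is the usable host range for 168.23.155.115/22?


Network: 168.23.152.0
Broadcast: 168.23.155.255
First usable = network + 1
Last usable = broadcast - 1
Range: 168.23.152.1 to 168.23.155.254


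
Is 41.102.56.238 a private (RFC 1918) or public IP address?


RFC 1918 private ranges:
  10.0.0.0/8 (10.0.0.0 - 10.255.255.255)
  172.16.0.0/12 (172.16.0.0 - 172.31.255.255)
  192.168.0.0/16 (192.168.0.0 - 192.168.255.255)
Public (not in any RFC 1918 range)


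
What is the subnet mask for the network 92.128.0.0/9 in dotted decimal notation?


/9 means 9 network bits, 23 host bits
Binary: 11111111100000000000000000000000
Mask: 255.128.0.0


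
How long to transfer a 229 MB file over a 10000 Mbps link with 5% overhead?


Effective throughput = 10000 * (1 - 5/100) = 9500 Mbps
File size in Mb = 229 * 8 = 1832 Mb
Time = 1832 / 9500
Time = 0.1928 seconds


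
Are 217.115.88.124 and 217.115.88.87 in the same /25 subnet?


Mask: 255.255.255.128
217.115.88.124 AND mask = 217.115.88.0
217.115.88.87 AND mask = 217.115.88.0
Yes, same subnet (217.115.88.0)


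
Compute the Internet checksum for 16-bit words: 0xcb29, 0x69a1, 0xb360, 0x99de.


Sum all words (with carry folding):
+ 0xcb29 = 0xcb29
+ 0x69a1 = 0x34cb
+ 0xb360 = 0xe82b
+ 0x99de = 0x820a
One's complement: ~0x820a
Checksum = 0x7df5


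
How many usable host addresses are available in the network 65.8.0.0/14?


Host bits = 32 - 14 = 18
Total addresses = 2^18 = 262144
Usable = total - 2 (network and broadcast)
Usable hosts: 262142


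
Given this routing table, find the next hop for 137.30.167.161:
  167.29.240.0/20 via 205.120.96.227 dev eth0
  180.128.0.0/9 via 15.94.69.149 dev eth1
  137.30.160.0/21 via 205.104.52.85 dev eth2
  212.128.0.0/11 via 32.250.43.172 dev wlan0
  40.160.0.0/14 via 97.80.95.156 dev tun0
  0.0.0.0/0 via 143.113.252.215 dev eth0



Longest prefix match for 137.30.167.161:
  /20 167.29.240.0: no
  /9 180.128.0.0: no
  /21 137.30.160.0: MATCH
  /11 212.128.0.0: no
  /14 40.160.0.0: no
  /0 0.0.0.0: MATCH
Selected: next-hop 205.104.52.85 via eth2 (matched /21)


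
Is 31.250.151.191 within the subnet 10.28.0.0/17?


Subnet network: 10.28.0.0
Test IP AND mask: 31.250.128.0
No, 31.250.151.191 is not in 10.28.0.0/17


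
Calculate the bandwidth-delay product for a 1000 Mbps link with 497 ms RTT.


BDP = bandwidth * RTT
= 1000 Mbps * 497 ms
= 1000 * 1e6 * 497 / 1000 bits
= 497000000 bits
= 62125000 bytes
= 60668.9453 KB
BDP = 497000000 bits (62125000 bytes)


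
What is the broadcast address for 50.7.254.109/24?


Network: 50.7.254.0/24
Host bits = 8
Set all host bits to 1:
Broadcast: 50.7.254.255


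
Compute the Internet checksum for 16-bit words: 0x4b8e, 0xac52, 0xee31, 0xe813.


Sum all words (with carry folding):
+ 0x4b8e = 0x4b8e
+ 0xac52 = 0xf7e0
+ 0xee31 = 0xe612
+ 0xe813 = 0xce26
One's complement: ~0xce26
Checksum = 0x31d9


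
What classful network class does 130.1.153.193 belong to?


First octet: 130
Binary: 10000010
10xxxxxx -> Class B (128-191)
Class B, default mask 255.255.0.0 (/16)


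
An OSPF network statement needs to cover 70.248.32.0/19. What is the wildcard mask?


Subnet mask: 255.255.224.0
Wildcard = 255.255.255.255 - subnet mask
255 - 255 = 0
255 - 255 = 0
255 - 224 = 31
255 - 0 = 255
Wildcard: 0.0.31.255


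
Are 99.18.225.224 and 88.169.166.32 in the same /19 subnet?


Mask: 255.255.224.0
99.18.225.224 AND mask = 99.18.224.0
88.169.166.32 AND mask = 88.169.160.0
No, different subnets (99.18.224.0 vs 88.169.160.0)


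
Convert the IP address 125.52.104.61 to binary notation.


125 = 01111101
52 = 00110100
104 = 01101000
61 = 00111101
Binary: 01111101.00110100.01101000.00111101


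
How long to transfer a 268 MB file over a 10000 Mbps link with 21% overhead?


Effective throughput = 10000 * (1 - 21/100) = 7900 Mbps
File size in Mb = 268 * 8 = 2144 Mb
Time = 2144 / 7900
Time = 0.2714 seconds


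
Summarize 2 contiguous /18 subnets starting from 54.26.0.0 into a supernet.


Original prefix: /18
Number of subnets: 2 = 2^1
New prefix = 18 - 1 = 17
Supernet: 54.26.0.0/17


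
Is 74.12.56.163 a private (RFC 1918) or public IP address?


RFC 1918 private ranges:
  10.0.0.0/8 (10.0.0.0 - 10.255.255.255)
  172.16.0.0/12 (172.16.0.0 - 172.31.255.255)
  192.168.0.0/16 (192.168.0.0 - 192.168.255.255)
Public (not in any RFC 1918 range)


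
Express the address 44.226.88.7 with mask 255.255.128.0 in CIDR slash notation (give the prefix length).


Binary: 11111111.11111111.10000000.00000000
Count leading 1s
Prefix: /17


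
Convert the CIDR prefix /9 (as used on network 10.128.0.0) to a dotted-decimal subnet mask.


/9 means 9 network bits, 23 host bits
Binary: 11111111100000000000000000000000
Mask: 255.128.0.0


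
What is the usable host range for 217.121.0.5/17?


Network: 217.121.0.0
Broadcast: 217.121.127.255
First usable = network + 1
Last usable = broadcast - 1
Range: 217.121.0.1 to 217.121.127.254


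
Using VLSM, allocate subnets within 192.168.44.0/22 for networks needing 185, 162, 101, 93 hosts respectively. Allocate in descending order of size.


185 hosts -> /24 (254 usable): 192.168.44.0/24
162 hosts -> /24 (254 usable): 192.168.45.0/24
101 hosts -> /25 (126 usable): 192.168.46.0/25
93 hosts -> /25 (126 usable): 192.168.46.128/25
Allocation: 192.168.44.0/24 (185 hosts, 254 usable); 192.168.45.0/24 (162 hosts, 254 usable); 192.168.46.0/25 (101 hosts, 126 usable); 192.168.46.128/25 (93 hosts, 126 usable)


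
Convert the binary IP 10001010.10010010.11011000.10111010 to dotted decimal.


10001010 = 138
10010010 = 146
11011000 = 216
10111010 = 186
IP: 138.146.216.186


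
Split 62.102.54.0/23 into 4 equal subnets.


New prefix = 23 + 2 = 25
Each subnet has 128 addresses
  62.102.54.0/25
  62.102.54.128/25
  62.102.55.0/25
  62.102.55.128/25
Subnets: 62.102.54.0/25, 62.102.54.128/25, 62.102.55.0/25, 62.102.55.128/25


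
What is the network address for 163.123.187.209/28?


IP:   10100011.01111011.10111011.11010001
Mask: 11111111.11111111.11111111.11110000
AND operation:
Net:  10100011.01111011.10111011.11010000
Network: 163.123.187.208/28


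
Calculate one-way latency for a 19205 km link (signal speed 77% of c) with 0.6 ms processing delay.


Speed = 0.77 * 3e5 km/s = 231000 km/s
Propagation delay = 19205 / 231000 = 0.0831 s = 83.1385 ms
Processing delay = 0.6 ms
Total one-way latency = 83.7385 ms


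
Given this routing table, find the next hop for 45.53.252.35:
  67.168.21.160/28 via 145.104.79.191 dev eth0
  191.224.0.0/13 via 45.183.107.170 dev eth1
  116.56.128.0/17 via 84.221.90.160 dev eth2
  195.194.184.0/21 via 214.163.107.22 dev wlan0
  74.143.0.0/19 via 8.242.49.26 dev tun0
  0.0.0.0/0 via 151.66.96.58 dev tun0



Longest prefix match for 45.53.252.35:
  /28 67.168.21.160: no
  /13 191.224.0.0: no
  /17 116.56.128.0: no
  /21 195.194.184.0: no
  /19 74.143.0.0: no
  /0 0.0.0.0: MATCH
Selected: next-hop 151.66.96.58 via tun0 (matched /0)


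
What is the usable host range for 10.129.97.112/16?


Network: 10.129.0.0
Broadcast: 10.129.255.255
First usable = network + 1
Last usable = broadcast - 1
Range: 10.129.0.1 to 10.129.255.254


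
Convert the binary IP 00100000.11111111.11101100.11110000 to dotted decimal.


00100000 = 32
11111111 = 255
11101100 = 236
11110000 = 240
IP: 32.255.236.240


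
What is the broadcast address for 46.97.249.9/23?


Network: 46.97.248.0/23
Host bits = 9
Set all host bits to 1:
Broadcast: 46.97.249.255


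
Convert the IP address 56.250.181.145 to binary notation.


56 = 00111000
250 = 11111010
181 = 10110101
145 = 10010001
Binary: 00111000.11111010.10110101.10010001


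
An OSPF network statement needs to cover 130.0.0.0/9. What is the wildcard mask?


Subnet mask: 255.128.0.0
Wildcard = 255.255.255.255 - subnet mask
255 - 255 = 0
255 - 128 = 127
255 - 0 = 255
255 - 0 = 255
Wildcard: 0.127.255.255


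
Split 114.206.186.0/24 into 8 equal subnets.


New prefix = 24 + 3 = 27
Each subnet has 32 addresses
  114.206.186.0/27
  114.206.186.32/27
  114.206.186.64/27
  114.206.186.96/27
  114.206.186.128/27
  114.206.186.160/27
  114.206.186.192/27
  114.206.186.224/27
Subnets: 114.206.186.0/27, 114.206.186.32/27, 114.206.186.64/27, 114.206.186.96/27, 114.206.186.128/27, 114.206.186.160/27, 114.206.186.192/27, 114.206.186.224/27


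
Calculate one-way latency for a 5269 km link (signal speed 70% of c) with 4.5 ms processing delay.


Speed = 0.7 * 3e5 km/s = 210000 km/s
Propagation delay = 5269 / 210000 = 0.0251 s = 25.0905 ms
Processing delay = 4.5 ms
Total one-way latency = 29.5905 ms


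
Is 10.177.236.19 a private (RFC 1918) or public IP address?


RFC 1918 private ranges:
  10.0.0.0/8 (10.0.0.0 - 10.255.255.255)
  172.16.0.0/12 (172.16.0.0 - 172.31.255.255)
  192.168.0.0/16 (192.168.0.0 - 192.168.255.255)
Private (in 10.0.0.0/8)


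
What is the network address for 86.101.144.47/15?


IP:   01010110.01100101.10010000.00101111
Mask: 11111111.11111110.00000000.00000000
AND operation:
Net:  01010110.01100100.00000000.00000000
Network: 86.100.0.0/15


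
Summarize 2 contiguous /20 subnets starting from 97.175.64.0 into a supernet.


Original prefix: /20
Number of subnets: 2 = 2^1
New prefix = 20 - 1 = 19
Supernet: 97.175.64.0/19


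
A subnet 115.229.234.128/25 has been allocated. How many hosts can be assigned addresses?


Host bits = 32 - 25 = 7
Total addresses = 2^7 = 128
Usable = total - 2 (network and broadcast)
Usable hosts: 126


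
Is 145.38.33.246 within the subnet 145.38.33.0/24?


Subnet network: 145.38.33.0
Test IP AND mask: 145.38.33.0
Yes, 145.38.33.246 is in 145.38.33.0/24


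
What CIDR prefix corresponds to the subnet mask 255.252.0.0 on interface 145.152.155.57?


Binary: 11111111.11111100.00000000.00000000
Count leading 1s
Prefix: /14


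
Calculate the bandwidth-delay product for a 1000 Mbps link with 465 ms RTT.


BDP = bandwidth * RTT
= 1000 Mbps * 465 ms
= 1000 * 1e6 * 465 / 1000 bits
= 465000000 bits
= 58125000 bytes
= 56762.6953 KB
BDP = 465000000 bits (58125000 bytes)


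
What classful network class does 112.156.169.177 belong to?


First octet: 112
Binary: 01110000
0xxxxxxx -> Class A (1-126)
Class A, default mask 255.0.0.0 (/8)


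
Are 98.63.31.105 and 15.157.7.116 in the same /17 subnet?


Mask: 255.255.128.0
98.63.31.105 AND mask = 98.63.0.0
15.157.7.116 AND mask = 15.157.0.0
No, different subnets (98.63.0.0 vs 15.157.0.0)


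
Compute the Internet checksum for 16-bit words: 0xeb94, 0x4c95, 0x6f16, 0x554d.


Sum all words (with carry folding):
+ 0xeb94 = 0xeb94
+ 0x4c95 = 0x382a
+ 0x6f16 = 0xa740
+ 0x554d = 0xfc8d
One's complement: ~0xfc8d
Checksum = 0x0372


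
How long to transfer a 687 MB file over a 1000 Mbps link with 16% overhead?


Effective throughput = 1000 * (1 - 16/100) = 840 Mbps
File size in Mb = 687 * 8 = 5496 Mb
Time = 5496 / 840
Time = 6.5429 seconds


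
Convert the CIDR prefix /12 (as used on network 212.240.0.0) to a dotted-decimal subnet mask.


/12 means 12 network bits, 20 host bits
Binary: 11111111111100000000000000000000
Mask: 255.240.0.0


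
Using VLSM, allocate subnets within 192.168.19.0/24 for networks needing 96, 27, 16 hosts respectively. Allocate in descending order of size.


96 hosts -> /25 (126 usable): 192.168.19.0/25
27 hosts -> /27 (30 usable): 192.168.19.128/27
16 hosts -> /27 (30 usable): 192.168.19.160/27
Allocation: 192.168.19.0/25 (96 hosts, 126 usable); 192.168.19.128/27 (27 hosts, 30 usable); 192.168.19.160/27 (16 hosts, 30 usable)


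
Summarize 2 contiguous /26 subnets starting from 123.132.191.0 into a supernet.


Original prefix: /26
Number of subnets: 2 = 2^1
New prefix = 26 - 1 = 25
Supernet: 123.132.191.0/25


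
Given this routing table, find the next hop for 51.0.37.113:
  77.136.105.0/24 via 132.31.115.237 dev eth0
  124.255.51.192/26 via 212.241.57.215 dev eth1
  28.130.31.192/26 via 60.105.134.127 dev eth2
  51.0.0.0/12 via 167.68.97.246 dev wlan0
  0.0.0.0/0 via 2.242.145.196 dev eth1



Longest prefix match for 51.0.37.113:
  /24 77.136.105.0: no
  /26 124.255.51.192: no
  /26 28.130.31.192: no
  /12 51.0.0.0: MATCH
  /0 0.0.0.0: MATCH
Selected: next-hop 167.68.97.246 via wlan0 (matched /12)


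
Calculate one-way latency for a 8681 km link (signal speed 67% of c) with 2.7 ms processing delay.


Speed = 0.67 * 3e5 km/s = 201000 km/s
Propagation delay = 8681 / 201000 = 0.0432 s = 43.1891 ms
Processing delay = 2.7 ms
Total one-way latency = 45.8891 ms


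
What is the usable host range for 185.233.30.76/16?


Network: 185.233.0.0
Broadcast: 185.233.255.255
First usable = network + 1
Last usable = broadcast - 1
Range: 185.233.0.1 to 185.233.255.254


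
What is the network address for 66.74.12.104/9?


IP:   01000010.01001010.00001100.01101000
Mask: 11111111.10000000.00000000.00000000
AND operation:
Net:  01000010.00000000.00000000.00000000
Network: 66.0.0.0/9


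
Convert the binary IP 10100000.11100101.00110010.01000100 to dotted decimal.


10100000 = 160
11100101 = 229
00110010 = 50
01000100 = 68
IP: 160.229.50.68


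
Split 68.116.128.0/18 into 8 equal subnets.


New prefix = 18 + 3 = 21
Each subnet has 2048 addresses
  68.116.128.0/21
  68.116.136.0/21
  68.116.144.0/21
  68.116.152.0/21
  68.116.160.0/21
  68.116.168.0/21
  68.116.176.0/21
  68.116.184.0/21
Subnets: 68.116.128.0/21, 68.116.136.0/21, 68.116.144.0/21, 68.116.152.0/21, 68.116.160.0/21, 68.116.168.0/21, 68.116.176.0/21, 68.116.184.0/21


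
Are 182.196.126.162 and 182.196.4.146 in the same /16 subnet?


Mask: 255.255.0.0
182.196.126.162 AND mask = 182.196.0.0
182.196.4.146 AND mask = 182.196.0.0
Yes, same subnet (182.196.0.0)


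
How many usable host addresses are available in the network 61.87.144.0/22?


Host bits = 32 - 22 = 10
Total addresses = 2^10 = 1024
Usable = total - 2 (network and broadcast)
Usable hosts: 1022


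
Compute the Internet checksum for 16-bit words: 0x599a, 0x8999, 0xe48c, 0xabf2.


Sum all words (with carry folding):
+ 0x599a = 0x599a
+ 0x8999 = 0xe333
+ 0xe48c = 0xc7c0
+ 0xabf2 = 0x73b3
One's complement: ~0x73b3
Checksum = 0x8c4c


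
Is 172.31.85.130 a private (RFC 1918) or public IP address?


RFC 1918 private ranges:
  10.0.0.0/8 (10.0.0.0 - 10.255.255.255)
  172.16.0.0/12 (172.16.0.0 - 172.31.255.255)
  192.168.0.0/16 (192.168.0.0 - 192.168.255.255)
Private (in 172.16.0.0/12)


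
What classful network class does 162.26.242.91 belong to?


First octet: 162
Binary: 10100010
10xxxxxx -> Class B (128-191)
Class B, default mask 255.255.0.0 (/16)


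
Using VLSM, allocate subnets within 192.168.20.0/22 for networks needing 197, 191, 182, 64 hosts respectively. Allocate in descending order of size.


197 hosts -> /24 (254 usable): 192.168.20.0/24
191 hosts -> /24 (254 usable): 192.168.21.0/24
182 hosts -> /24 (254 usable): 192.168.22.0/24
64 hosts -> /25 (126 usable): 192.168.23.0/25
Allocation: 192.168.20.0/24 (197 hosts, 254 usable); 192.168.21.0/24 (191 hosts, 254 usable); 192.168.22.0/24 (182 hosts, 254 usable); 192.168.23.0/25 (64 hosts, 126 usable)


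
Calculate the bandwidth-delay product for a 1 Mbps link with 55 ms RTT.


BDP = bandwidth * RTT
= 1 Mbps * 55 ms
= 1 * 1e6 * 55 / 1000 bits
= 55000 bits
= 6875 bytes
= 6.7139 KB
BDP = 55000 bits (6875 bytes)


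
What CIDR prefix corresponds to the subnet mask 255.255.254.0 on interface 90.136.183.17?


Binary: 11111111.11111111.11111110.00000000
Count leading 1s
Prefix: /23


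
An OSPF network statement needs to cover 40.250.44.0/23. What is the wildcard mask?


Subnet mask: 255.255.254.0
Wildcard = 255.255.255.255 - subnet mask
255 - 255 = 0
255 - 255 = 0
255 - 254 = 1
255 - 0 = 255
Wildcard: 0.0.1.255


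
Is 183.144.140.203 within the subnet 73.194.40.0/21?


Subnet network: 73.194.40.0
Test IP AND mask: 183.144.136.0
No, 183.144.140.203 is not in 73.194.40.0/21


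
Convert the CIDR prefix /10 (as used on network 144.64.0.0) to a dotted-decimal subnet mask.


/10 means 10 network bits, 22 host bits
Binary: 11111111110000000000000000000000
Mask: 255.192.0.0


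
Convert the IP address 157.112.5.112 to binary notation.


157 = 10011101
112 = 01110000
5 = 00000101
112 = 01110000
Binary: 10011101.01110000.00000101.01110000


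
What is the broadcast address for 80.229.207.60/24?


Network: 80.229.207.0/24
Host bits = 8
Set all host bits to 1:
Broadcast: 80.229.207.255


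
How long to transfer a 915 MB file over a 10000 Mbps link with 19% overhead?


Effective throughput = 10000 * (1 - 19/100) = 8100.0 Mbps
File size in Mb = 915 * 8 = 7320 Mb
Time = 7320 / 8100.0
Time = 0.9037 seconds


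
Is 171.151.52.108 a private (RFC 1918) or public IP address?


RFC 1918 private ranges:
  10.0.0.0/8 (10.0.0.0 - 10.255.255.255)
  172.16.0.0/12 (172.16.0.0 - 172.31.255.255)
  192.168.0.0/16 (192.168.0.0 - 192.168.255.255)
Public (not in any RFC 1918 range)


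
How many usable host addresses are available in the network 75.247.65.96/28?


Host bits = 32 - 28 = 4
Total addresses = 2^4 = 16
Usable = total - 2 (network and broadcast)
Usable hosts: 14


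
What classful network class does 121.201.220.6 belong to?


First octet: 121
Binary: 01111001
0xxxxxxx -> Class A (1-126)
Class A, default mask 255.0.0.0 (/8)


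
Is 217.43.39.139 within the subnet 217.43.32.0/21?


Subnet network: 217.43.32.0
Test IP AND mask: 217.43.32.0
Yes, 217.43.39.139 is in 217.43.32.0/21


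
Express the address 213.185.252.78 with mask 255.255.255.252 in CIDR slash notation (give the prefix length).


Binary: 11111111.11111111.11111111.11111100
Count leading 1s
Prefix: /30


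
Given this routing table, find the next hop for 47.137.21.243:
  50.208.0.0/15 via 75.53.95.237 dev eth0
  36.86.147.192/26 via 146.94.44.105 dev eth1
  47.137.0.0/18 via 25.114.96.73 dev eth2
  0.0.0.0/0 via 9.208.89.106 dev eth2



Longest prefix match for 47.137.21.243:
  /15 50.208.0.0: no
  /26 36.86.147.192: no
  /18 47.137.0.0: MATCH
  /0 0.0.0.0: MATCH
Selected: next-hop 25.114.96.73 via eth2 (matched /18)


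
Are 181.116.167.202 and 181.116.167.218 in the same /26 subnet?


Mask: 255.255.255.192
181.116.167.202 AND mask = 181.116.167.192
181.116.167.218 AND mask = 181.116.167.192
Yes, same subnet (181.116.167.192)


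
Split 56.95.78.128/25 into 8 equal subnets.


New prefix = 25 + 3 = 28
Each subnet has 16 addresses
  56.95.78.128/28
  56.95.78.144/28
  56.95.78.160/28
  56.95.78.176/28
  56.95.78.192/28
  56.95.78.208/28
  56.95.78.224/28
  56.95.78.240/28
Subnets: 56.95.78.128/28, 56.95.78.144/28, 56.95.78.160/28, 56.95.78.176/28, 56.95.78.192/28, 56.95.78.208/28, 56.95.78.224/28, 56.95.78.240/28


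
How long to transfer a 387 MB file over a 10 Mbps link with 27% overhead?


Effective throughput = 10 * (1 - 27/100) = 7.3 Mbps
File size in Mb = 387 * 8 = 3096 Mb
Time = 3096 / 7.3
Time = 424.1096 seconds


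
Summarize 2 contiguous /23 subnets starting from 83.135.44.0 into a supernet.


Original prefix: /23
Number of subnets: 2 = 2^1
New prefix = 23 - 1 = 22
Supernet: 83.135.44.0/22


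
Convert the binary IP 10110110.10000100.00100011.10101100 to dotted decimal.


10110110 = 182
10000100 = 132
00100011 = 35
10101100 = 172
IP: 182.132.35.172


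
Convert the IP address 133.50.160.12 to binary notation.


133 = 10000101
50 = 00110010
160 = 10100000
12 = 00001100
Binary: 10000101.00110010.10100000.00001100


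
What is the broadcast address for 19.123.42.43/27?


Network: 19.123.42.32/27
Host bits = 5
Set all host bits to 1:
Broadcast: 19.123.42.63


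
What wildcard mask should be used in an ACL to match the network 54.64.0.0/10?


Subnet mask: 255.192.0.0
Wildcard = 255.255.255.255 - subnet mask
255 - 255 = 0
255 - 192 = 63
255 - 0 = 255
255 - 0 = 255
Wildcard: 0.63.255.255


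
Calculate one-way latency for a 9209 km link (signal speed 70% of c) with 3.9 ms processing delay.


Speed = 0.7 * 3e5 km/s = 210000 km/s
Propagation delay = 9209 / 210000 = 0.0439 s = 43.8524 ms
Processing delay = 3.9 ms
Total one-way latency = 47.7524 ms


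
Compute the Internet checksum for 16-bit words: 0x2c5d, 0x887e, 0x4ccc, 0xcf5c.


Sum all words (with carry folding):
+ 0x2c5d = 0x2c5d
+ 0x887e = 0xb4db
+ 0x4ccc = 0x01a8
+ 0xcf5c = 0xd104
One's complement: ~0xd104
Checksum = 0x2efb


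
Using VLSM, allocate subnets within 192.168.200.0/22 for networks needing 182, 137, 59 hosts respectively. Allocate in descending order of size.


182 hosts -> /24 (254 usable): 192.168.200.0/24
137 hosts -> /24 (254 usable): 192.168.201.0/24
59 hosts -> /26 (62 usable): 192.168.202.0/26
Allocation: 192.168.200.0/24 (182 hosts, 254 usable); 192.168.201.0/24 (137 hosts, 254 usable); 192.168.202.0/26 (59 hosts, 62 usable)


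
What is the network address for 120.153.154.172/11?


IP:   01111000.10011001.10011010.10101100
Mask: 11111111.11100000.00000000.00000000
AND operation:
Net:  01111000.10000000.00000000.00000000
Network: 120.128.0.0/11


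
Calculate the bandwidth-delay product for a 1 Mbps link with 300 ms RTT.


BDP = bandwidth * RTT
= 1 Mbps * 300 ms
= 1 * 1e6 * 300 / 1000 bits
= 300000 bits
= 37500 bytes
= 36.6211 KB
BDP = 300000 bits (37500 bytes)


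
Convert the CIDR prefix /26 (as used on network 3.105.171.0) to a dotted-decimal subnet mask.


/26 means 26 network bits, 6 host bits
Binary: 11111111111111111111111111000000
Mask: 255.255.255.192


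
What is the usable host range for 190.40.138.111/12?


Network: 190.32.0.0
Broadcast: 190.47.255.255
First usable = network + 1
Last usable = broadcast - 1
Range: 190.32.0.1 to 190.47.255.254


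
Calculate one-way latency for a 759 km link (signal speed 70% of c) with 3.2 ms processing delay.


Speed = 0.7 * 3e5 km/s = 210000 km/s
Propagation delay = 759 / 210000 = 0.0036 s = 3.6143 ms
Processing delay = 3.2 ms
Total one-way latency = 6.8143 ms


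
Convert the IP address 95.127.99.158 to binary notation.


95 = 01011111
127 = 01111111
99 = 01100011
158 = 10011110
Binary: 01011111.01111111.01100011.10011110


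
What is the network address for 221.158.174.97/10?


IP:   11011101.10011110.10101110.01100001
Mask: 11111111.11000000.00000000.00000000
AND operation:
Net:  11011101.10000000.00000000.00000000
Network: 221.128.0.0/10


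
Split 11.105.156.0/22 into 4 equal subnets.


New prefix = 22 + 2 = 24
Each subnet has 256 addresses
  11.105.156.0/24
  11.105.157.0/24
  11.105.158.0/24
  11.105.159.0/24
Subnets: 11.105.156.0/24, 11.105.157.0/24, 11.105.158.0/24, 11.105.159.0/24


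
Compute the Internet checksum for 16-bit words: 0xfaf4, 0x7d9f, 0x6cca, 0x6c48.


Sum all words (with carry folding):
+ 0xfaf4 = 0xfaf4
+ 0x7d9f = 0x7894
+ 0x6cca = 0xe55e
+ 0x6c48 = 0x51a7
One's complement: ~0x51a7
Checksum = 0xae58


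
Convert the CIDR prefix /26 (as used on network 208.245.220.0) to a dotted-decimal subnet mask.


/26 means 26 network bits, 6 host bits
Binary: 11111111111111111111111111000000
Mask: 255.255.255.192


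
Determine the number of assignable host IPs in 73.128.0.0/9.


Host bits = 32 - 9 = 23
Total addresses = 2^23 = 8388608
Usable = total - 2 (network and broadcast)
Usable hosts: 8388606


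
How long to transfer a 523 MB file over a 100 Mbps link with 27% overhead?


Effective throughput = 100 * (1 - 27/100) = 73 Mbps
File size in Mb = 523 * 8 = 4184 Mb
Time = 4184 / 73
Time = 57.3151 seconds


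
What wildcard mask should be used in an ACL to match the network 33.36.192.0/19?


Subnet mask: 255.255.224.0
Wildcard = 255.255.255.255 - subnet mask
255 - 255 = 0
255 - 255 = 0
255 - 224 = 31
255 - 0 = 255
Wildcard: 0.0.31.255


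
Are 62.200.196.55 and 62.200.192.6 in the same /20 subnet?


Mask: 255.255.240.0
62.200.196.55 AND mask = 62.200.192.0
62.200.192.6 AND mask = 62.200.192.0
Yes, same subnet (62.200.192.0)


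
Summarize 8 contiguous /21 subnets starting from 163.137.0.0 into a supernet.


Original prefix: /21
Number of subnets: 8 = 2^3
New prefix = 21 - 3 = 18
Supernet: 163.137.0.0/18


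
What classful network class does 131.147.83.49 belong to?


First octet: 131
Binary: 10000011
10xxxxxx -> Class B (128-191)
Class B, default mask 255.255.0.0 (/16)


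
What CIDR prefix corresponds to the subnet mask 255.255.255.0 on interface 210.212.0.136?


Binary: 11111111.11111111.11111111.00000000
Count leading 1s
Prefix: /24


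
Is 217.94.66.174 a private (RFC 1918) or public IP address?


RFC 1918 private ranges:
  10.0.0.0/8 (10.0.0.0 - 10.255.255.255)
  172.16.0.0/12 (172.16.0.0 - 172.31.255.255)
  192.168.0.0/16 (192.168.0.0 - 192.168.255.255)
Public (not in any RFC 1918 range)


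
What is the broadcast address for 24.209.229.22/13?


Network: 24.208.0.0/13
Host bits = 19
Set all host bits to 1:
Broadcast: 24.215.255.255


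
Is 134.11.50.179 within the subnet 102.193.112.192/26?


Subnet network: 102.193.112.192
Test IP AND mask: 134.11.50.128
No, 134.11.50.179 is not in 102.193.112.192/26


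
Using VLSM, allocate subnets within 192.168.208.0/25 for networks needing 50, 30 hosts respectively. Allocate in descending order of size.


50 hosts -> /26 (62 usable): 192.168.208.0/26
30 hosts -> /27 (30 usable): 192.168.208.64/27
Allocation: 192.168.208.0/26 (50 hosts, 62 usable); 192.168.208.64/27 (30 hosts, 30 usable)


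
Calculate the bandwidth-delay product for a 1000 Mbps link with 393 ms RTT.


BDP = bandwidth * RTT
= 1000 Mbps * 393 ms
= 1000 * 1e6 * 393 / 1000 bits
= 393000000 bits
= 49125000 bytes
= 47973.6328 KB
BDP = 393000000 bits (49125000 bytes)


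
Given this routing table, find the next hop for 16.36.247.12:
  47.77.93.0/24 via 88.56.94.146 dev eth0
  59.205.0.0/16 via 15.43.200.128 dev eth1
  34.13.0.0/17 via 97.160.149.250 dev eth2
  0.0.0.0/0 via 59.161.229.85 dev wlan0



Longest prefix match for 16.36.247.12:
  /24 47.77.93.0: no
  /16 59.205.0.0: no
  /17 34.13.0.0: no
  /0 0.0.0.0: MATCH
Selected: next-hop 59.161.229.85 via wlan0 (matched /0)


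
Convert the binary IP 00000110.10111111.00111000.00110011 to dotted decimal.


00000110 = 6
10111111 = 191
00111000 = 56
00110011 = 51
IP: 6.191.56.51


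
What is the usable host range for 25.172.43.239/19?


Network: 25.172.32.0
Broadcast: 25.172.63.255
First usable = network + 1
Last usable = broadcast - 1
Range: 25.172.32.1 to 25.172.63.254


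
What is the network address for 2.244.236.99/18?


IP:   00000010.11110100.11101100.01100011
Mask: 11111111.11111111.11000000.00000000
AND operation:
Net:  00000010.11110100.11000000.00000000
Network: 2.244.192.0/18


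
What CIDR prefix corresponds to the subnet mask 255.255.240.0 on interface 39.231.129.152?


Binary: 11111111.11111111.11110000.00000000
Count leading 1s
Prefix: /20


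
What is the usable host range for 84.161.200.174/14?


Network: 84.160.0.0
Broadcast: 84.163.255.255
First usable = network + 1
Last usable = broadcast - 1
Range: 84.160.0.1 to 84.163.255.254


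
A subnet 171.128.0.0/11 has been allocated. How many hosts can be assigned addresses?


Host bits = 32 - 11 = 21
Total addresses = 2^21 = 2097152
Usable = total - 2 (network and broadcast)
Usable hosts: 2097150


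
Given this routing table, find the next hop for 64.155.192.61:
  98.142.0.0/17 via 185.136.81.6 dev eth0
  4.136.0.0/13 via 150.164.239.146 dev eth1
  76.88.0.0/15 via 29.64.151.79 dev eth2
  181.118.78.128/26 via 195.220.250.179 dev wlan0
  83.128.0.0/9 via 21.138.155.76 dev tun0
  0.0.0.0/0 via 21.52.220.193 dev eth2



Longest prefix match for 64.155.192.61:
  /17 98.142.0.0: no
  /13 4.136.0.0: no
  /15 76.88.0.0: no
  /26 181.118.78.128: no
  /9 83.128.0.0: no
  /0 0.0.0.0: MATCH
Selected: next-hop 21.52.220.193 via eth2 (matched /0)


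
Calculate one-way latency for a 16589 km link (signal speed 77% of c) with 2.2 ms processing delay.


Speed = 0.77 * 3e5 km/s = 231000 km/s
Propagation delay = 16589 / 231000 = 0.0718 s = 71.8139 ms
Processing delay = 2.2 ms
Total one-way latency = 74.0139 ms


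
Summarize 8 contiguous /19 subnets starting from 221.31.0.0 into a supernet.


Original prefix: /19
Number of subnets: 8 = 2^3
New prefix = 19 - 3 = 16
Supernet: 221.31.0.0/16


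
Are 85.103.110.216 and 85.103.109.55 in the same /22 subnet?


Mask: 255.255.252.0
85.103.110.216 AND mask = 85.103.108.0
85.103.109.55 AND mask = 85.103.108.0
Yes, same subnet (85.103.108.0)


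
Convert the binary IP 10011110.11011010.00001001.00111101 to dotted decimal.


10011110 = 158
11011010 = 218
00001001 = 9
00111101 = 61
IP: 158.218.9.61


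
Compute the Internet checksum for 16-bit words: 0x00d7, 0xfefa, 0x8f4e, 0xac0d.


Sum all words (with carry folding):
+ 0x00d7 = 0x00d7
+ 0xfefa = 0xffd1
+ 0x8f4e = 0x8f20
+ 0xac0d = 0x3b2e
One's complement: ~0x3b2e
Checksum = 0xc4d1


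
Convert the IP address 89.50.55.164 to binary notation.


89 = 01011001
50 = 00110010
55 = 00110111
164 = 10100100
Binary: 01011001.00110010.00110111.10100100


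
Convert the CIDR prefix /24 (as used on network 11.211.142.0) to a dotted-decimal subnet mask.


/24 means 24 network bits, 8 host bits
Binary: 11111111111111111111111100000000
Mask: 255.255.255.0


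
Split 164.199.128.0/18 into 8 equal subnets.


New prefix = 18 + 3 = 21
Each subnet has 2048 addresses
  164.199.128.0/21
  164.199.136.0/21
  164.199.144.0/21
  164.199.152.0/21
  164.199.160.0/21
  164.199.168.0/21
  164.199.176.0/21
  164.199.184.0/21
Subnets: 164.199.128.0/21, 164.199.136.0/21, 164.199.144.0/21, 164.199.152.0/21, 164.199.160.0/21, 164.199.168.0/21, 164.199.176.0/21, 164.199.184.0/21


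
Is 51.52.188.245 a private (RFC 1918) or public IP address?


RFC 1918 private ranges:
  10.0.0.0/8 (10.0.0.0 - 10.255.255.255)
  172.16.0.0/12 (172.16.0.0 - 172.31.255.255)
  192.168.0.0/16 (192.168.0.0 - 192.168.255.255)
Public (not in any RFC 1918 range)


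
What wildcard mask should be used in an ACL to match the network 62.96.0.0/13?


Subnet mask: 255.248.0.0
Wildcard = 255.255.255.255 - subnet mask
255 - 255 = 0
255 - 248 = 7
255 - 0 = 255
255 - 0 = 255
Wildcard: 0.7.255.255


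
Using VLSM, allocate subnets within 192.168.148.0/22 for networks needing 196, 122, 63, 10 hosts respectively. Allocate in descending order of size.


196 hosts -> /24 (254 usable): 192.168.148.0/24
122 hosts -> /25 (126 usable): 192.168.149.0/25
63 hosts -> /25 (126 usable): 192.168.149.128/25
10 hosts -> /28 (14 usable): 192.168.150.0/28
Allocation: 192.168.148.0/24 (196 hosts, 254 usable); 192.168.149.0/25 (122 hosts, 126 usable); 192.168.149.128/25 (63 hosts, 126 usable); 192.168.150.0/28 (10 hosts, 14 usable)
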